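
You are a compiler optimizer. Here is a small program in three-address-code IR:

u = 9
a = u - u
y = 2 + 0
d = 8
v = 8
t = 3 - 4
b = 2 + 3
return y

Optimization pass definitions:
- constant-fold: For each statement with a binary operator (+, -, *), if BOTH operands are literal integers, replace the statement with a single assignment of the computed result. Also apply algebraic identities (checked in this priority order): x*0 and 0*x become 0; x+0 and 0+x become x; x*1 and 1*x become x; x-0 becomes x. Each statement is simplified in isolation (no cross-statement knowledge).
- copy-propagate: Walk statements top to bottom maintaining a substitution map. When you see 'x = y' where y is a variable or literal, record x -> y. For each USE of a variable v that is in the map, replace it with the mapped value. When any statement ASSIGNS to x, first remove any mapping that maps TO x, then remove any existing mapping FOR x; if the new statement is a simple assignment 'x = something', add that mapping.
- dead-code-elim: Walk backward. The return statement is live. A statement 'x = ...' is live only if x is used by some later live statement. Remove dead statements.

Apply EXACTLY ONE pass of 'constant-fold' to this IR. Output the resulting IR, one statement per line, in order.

Applying constant-fold statement-by-statement:
  [1] u = 9  (unchanged)
  [2] a = u - u  (unchanged)
  [3] y = 2 + 0  -> y = 2
  [4] d = 8  (unchanged)
  [5] v = 8  (unchanged)
  [6] t = 3 - 4  -> t = -1
  [7] b = 2 + 3  -> b = 5
  [8] return y  (unchanged)
Result (8 stmts):
  u = 9
  a = u - u
  y = 2
  d = 8
  v = 8
  t = -1
  b = 5
  return y

Answer: u = 9
a = u - u
y = 2
d = 8
v = 8
t = -1
b = 5
return y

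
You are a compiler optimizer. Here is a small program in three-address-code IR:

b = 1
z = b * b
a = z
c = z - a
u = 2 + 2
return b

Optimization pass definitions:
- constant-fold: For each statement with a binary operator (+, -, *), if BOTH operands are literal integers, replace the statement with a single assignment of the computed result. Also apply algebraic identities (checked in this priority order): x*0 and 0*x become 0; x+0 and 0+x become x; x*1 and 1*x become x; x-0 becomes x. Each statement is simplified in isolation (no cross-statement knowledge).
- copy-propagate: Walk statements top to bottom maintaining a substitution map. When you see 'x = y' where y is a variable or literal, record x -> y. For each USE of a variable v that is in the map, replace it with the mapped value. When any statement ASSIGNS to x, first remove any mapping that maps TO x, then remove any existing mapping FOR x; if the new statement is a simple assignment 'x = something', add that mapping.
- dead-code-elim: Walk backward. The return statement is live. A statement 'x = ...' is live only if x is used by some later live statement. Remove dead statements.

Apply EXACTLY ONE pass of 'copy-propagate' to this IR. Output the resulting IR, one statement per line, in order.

Answer: b = 1
z = 1 * 1
a = z
c = z - z
u = 2 + 2
return 1

Derivation:
Applying copy-propagate statement-by-statement:
  [1] b = 1  (unchanged)
  [2] z = b * b  -> z = 1 * 1
  [3] a = z  (unchanged)
  [4] c = z - a  -> c = z - z
  [5] u = 2 + 2  (unchanged)
  [6] return b  -> return 1
Result (6 stmts):
  b = 1
  z = 1 * 1
  a = z
  c = z - z
  u = 2 + 2
  return 1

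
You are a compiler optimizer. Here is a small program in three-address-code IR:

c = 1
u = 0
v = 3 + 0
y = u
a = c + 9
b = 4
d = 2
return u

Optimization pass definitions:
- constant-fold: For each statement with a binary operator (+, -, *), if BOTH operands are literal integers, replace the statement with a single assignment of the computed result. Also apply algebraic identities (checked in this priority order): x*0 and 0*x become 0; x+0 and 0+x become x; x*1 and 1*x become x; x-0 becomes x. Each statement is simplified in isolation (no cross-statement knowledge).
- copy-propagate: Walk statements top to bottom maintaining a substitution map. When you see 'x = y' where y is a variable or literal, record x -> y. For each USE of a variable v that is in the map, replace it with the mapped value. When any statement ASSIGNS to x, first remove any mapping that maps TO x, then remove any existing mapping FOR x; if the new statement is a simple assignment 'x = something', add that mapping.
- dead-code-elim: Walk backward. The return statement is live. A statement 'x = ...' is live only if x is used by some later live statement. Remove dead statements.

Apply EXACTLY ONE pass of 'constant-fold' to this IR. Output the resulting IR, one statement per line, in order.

Answer: c = 1
u = 0
v = 3
y = u
a = c + 9
b = 4
d = 2
return u

Derivation:
Applying constant-fold statement-by-statement:
  [1] c = 1  (unchanged)
  [2] u = 0  (unchanged)
  [3] v = 3 + 0  -> v = 3
  [4] y = u  (unchanged)
  [5] a = c + 9  (unchanged)
  [6] b = 4  (unchanged)
  [7] d = 2  (unchanged)
  [8] return u  (unchanged)
Result (8 stmts):
  c = 1
  u = 0
  v = 3
  y = u
  a = c + 9
  b = 4
  d = 2
  return u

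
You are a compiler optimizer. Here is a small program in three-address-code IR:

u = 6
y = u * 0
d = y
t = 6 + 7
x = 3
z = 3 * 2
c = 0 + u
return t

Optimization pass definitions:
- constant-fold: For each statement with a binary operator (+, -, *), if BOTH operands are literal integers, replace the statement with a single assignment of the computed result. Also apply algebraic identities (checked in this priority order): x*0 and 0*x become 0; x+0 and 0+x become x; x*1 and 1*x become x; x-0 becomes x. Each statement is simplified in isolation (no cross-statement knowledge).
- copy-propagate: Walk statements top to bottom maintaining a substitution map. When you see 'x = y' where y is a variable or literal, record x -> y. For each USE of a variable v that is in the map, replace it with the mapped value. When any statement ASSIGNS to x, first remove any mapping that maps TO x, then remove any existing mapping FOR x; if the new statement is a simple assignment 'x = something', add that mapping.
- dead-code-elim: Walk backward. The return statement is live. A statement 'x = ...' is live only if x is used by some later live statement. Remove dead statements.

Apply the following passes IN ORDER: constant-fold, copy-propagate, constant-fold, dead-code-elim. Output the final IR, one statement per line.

Initial IR:
  u = 6
  y = u * 0
  d = y
  t = 6 + 7
  x = 3
  z = 3 * 2
  c = 0 + u
  return t
After constant-fold (8 stmts):
  u = 6
  y = 0
  d = y
  t = 13
  x = 3
  z = 6
  c = u
  return t
After copy-propagate (8 stmts):
  u = 6
  y = 0
  d = 0
  t = 13
  x = 3
  z = 6
  c = 6
  return 13
After constant-fold (8 stmts):
  u = 6
  y = 0
  d = 0
  t = 13
  x = 3
  z = 6
  c = 6
  return 13
After dead-code-elim (1 stmts):
  return 13

Answer: return 13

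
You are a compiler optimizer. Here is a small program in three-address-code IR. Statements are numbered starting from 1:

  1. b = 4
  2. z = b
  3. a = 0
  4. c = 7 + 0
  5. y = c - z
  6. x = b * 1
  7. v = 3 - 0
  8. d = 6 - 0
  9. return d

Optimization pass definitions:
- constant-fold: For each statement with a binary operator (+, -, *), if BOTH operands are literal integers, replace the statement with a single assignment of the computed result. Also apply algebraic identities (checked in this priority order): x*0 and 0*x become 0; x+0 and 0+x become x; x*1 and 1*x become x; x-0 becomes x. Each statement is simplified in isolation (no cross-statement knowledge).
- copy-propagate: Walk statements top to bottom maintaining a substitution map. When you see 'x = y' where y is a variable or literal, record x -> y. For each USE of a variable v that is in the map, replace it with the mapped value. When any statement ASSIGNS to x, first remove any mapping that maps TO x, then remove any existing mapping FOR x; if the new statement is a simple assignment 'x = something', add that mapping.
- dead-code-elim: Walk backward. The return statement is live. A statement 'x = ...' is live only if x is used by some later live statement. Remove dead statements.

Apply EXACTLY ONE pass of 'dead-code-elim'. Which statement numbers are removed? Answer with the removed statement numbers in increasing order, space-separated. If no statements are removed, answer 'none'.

Backward liveness scan:
Stmt 1 'b = 4': DEAD (b not in live set [])
Stmt 2 'z = b': DEAD (z not in live set [])
Stmt 3 'a = 0': DEAD (a not in live set [])
Stmt 4 'c = 7 + 0': DEAD (c not in live set [])
Stmt 5 'y = c - z': DEAD (y not in live set [])
Stmt 6 'x = b * 1': DEAD (x not in live set [])
Stmt 7 'v = 3 - 0': DEAD (v not in live set [])
Stmt 8 'd = 6 - 0': KEEP (d is live); live-in = []
Stmt 9 'return d': KEEP (return); live-in = ['d']
Removed statement numbers: [1, 2, 3, 4, 5, 6, 7]
Surviving IR:
  d = 6 - 0
  return d

Answer: 1 2 3 4 5 6 7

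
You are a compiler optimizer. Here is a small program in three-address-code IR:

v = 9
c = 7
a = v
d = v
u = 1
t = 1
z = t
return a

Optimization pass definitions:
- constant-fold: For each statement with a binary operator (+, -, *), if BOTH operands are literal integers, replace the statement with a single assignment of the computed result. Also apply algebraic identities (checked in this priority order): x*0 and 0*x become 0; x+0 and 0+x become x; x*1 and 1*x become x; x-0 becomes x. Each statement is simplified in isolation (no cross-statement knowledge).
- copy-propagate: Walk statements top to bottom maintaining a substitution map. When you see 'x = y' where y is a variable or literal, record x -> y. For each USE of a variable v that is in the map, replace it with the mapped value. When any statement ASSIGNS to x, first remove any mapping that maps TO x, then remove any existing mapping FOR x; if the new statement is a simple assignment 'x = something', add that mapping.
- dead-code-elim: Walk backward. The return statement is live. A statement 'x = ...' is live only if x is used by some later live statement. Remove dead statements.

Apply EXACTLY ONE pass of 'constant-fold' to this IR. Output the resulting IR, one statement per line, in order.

Answer: v = 9
c = 7
a = v
d = v
u = 1
t = 1
z = t
return a

Derivation:
Applying constant-fold statement-by-statement:
  [1] v = 9  (unchanged)
  [2] c = 7  (unchanged)
  [3] a = v  (unchanged)
  [4] d = v  (unchanged)
  [5] u = 1  (unchanged)
  [6] t = 1  (unchanged)
  [7] z = t  (unchanged)
  [8] return a  (unchanged)
Result (8 stmts):
  v = 9
  c = 7
  a = v
  d = v
  u = 1
  t = 1
  z = t
  return a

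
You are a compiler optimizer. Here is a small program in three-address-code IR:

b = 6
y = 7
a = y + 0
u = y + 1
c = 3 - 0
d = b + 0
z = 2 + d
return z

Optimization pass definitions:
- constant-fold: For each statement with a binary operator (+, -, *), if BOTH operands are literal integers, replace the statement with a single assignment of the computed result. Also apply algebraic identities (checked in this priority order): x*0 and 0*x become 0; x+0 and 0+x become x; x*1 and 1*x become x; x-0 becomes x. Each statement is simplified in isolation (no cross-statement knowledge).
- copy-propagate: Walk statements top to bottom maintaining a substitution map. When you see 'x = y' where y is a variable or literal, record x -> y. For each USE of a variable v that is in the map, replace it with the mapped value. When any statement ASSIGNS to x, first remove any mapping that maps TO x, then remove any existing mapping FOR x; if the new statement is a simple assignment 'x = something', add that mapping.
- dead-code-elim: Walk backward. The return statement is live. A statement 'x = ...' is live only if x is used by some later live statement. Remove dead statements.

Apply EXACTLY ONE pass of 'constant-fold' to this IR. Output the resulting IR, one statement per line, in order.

Applying constant-fold statement-by-statement:
  [1] b = 6  (unchanged)
  [2] y = 7  (unchanged)
  [3] a = y + 0  -> a = y
  [4] u = y + 1  (unchanged)
  [5] c = 3 - 0  -> c = 3
  [6] d = b + 0  -> d = b
  [7] z = 2 + d  (unchanged)
  [8] return z  (unchanged)
Result (8 stmts):
  b = 6
  y = 7
  a = y
  u = y + 1
  c = 3
  d = b
  z = 2 + d
  return z

Answer: b = 6
y = 7
a = y
u = y + 1
c = 3
d = b
z = 2 + d
return z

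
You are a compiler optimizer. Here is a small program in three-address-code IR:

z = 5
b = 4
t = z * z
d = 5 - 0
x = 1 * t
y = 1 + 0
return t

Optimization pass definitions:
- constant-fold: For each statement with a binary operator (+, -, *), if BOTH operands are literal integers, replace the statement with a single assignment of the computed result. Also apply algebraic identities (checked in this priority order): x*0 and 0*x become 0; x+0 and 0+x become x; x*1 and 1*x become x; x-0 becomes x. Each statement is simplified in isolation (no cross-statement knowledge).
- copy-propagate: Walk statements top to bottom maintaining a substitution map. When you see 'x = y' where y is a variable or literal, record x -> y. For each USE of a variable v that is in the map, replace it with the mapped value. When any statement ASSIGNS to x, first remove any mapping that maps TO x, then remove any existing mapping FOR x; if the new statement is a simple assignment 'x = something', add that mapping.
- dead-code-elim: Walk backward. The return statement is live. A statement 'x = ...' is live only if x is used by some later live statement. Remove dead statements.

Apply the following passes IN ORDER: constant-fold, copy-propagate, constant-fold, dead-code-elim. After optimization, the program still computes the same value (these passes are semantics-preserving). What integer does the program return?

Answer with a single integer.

Answer: 25

Derivation:
Initial IR:
  z = 5
  b = 4
  t = z * z
  d = 5 - 0
  x = 1 * t
  y = 1 + 0
  return t
After constant-fold (7 stmts):
  z = 5
  b = 4
  t = z * z
  d = 5
  x = t
  y = 1
  return t
After copy-propagate (7 stmts):
  z = 5
  b = 4
  t = 5 * 5
  d = 5
  x = t
  y = 1
  return t
After constant-fold (7 stmts):
  z = 5
  b = 4
  t = 25
  d = 5
  x = t
  y = 1
  return t
After dead-code-elim (2 stmts):
  t = 25
  return t
Evaluate:
  z = 5  =>  z = 5
  b = 4  =>  b = 4
  t = z * z  =>  t = 25
  d = 5 - 0  =>  d = 5
  x = 1 * t  =>  x = 25
  y = 1 + 0  =>  y = 1
  return t = 25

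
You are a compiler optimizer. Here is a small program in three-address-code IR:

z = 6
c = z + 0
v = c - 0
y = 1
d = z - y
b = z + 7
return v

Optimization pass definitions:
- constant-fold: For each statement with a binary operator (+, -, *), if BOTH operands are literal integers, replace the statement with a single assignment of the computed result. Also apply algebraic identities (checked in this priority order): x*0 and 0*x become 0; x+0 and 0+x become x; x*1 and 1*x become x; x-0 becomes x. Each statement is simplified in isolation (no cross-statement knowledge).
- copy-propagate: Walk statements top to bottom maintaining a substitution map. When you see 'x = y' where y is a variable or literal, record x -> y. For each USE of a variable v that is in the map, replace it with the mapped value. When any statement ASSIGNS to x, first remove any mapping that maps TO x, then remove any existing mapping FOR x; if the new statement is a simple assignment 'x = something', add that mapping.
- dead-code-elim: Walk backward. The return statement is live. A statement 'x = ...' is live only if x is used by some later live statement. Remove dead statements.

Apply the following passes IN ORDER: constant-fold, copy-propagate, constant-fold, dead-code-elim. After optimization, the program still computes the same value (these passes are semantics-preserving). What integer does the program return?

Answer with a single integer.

Answer: 6

Derivation:
Initial IR:
  z = 6
  c = z + 0
  v = c - 0
  y = 1
  d = z - y
  b = z + 7
  return v
After constant-fold (7 stmts):
  z = 6
  c = z
  v = c
  y = 1
  d = z - y
  b = z + 7
  return v
After copy-propagate (7 stmts):
  z = 6
  c = 6
  v = 6
  y = 1
  d = 6 - 1
  b = 6 + 7
  return 6
After constant-fold (7 stmts):
  z = 6
  c = 6
  v = 6
  y = 1
  d = 5
  b = 13
  return 6
After dead-code-elim (1 stmts):
  return 6
Evaluate:
  z = 6  =>  z = 6
  c = z + 0  =>  c = 6
  v = c - 0  =>  v = 6
  y = 1  =>  y = 1
  d = z - y  =>  d = 5
  b = z + 7  =>  b = 13
  return v = 6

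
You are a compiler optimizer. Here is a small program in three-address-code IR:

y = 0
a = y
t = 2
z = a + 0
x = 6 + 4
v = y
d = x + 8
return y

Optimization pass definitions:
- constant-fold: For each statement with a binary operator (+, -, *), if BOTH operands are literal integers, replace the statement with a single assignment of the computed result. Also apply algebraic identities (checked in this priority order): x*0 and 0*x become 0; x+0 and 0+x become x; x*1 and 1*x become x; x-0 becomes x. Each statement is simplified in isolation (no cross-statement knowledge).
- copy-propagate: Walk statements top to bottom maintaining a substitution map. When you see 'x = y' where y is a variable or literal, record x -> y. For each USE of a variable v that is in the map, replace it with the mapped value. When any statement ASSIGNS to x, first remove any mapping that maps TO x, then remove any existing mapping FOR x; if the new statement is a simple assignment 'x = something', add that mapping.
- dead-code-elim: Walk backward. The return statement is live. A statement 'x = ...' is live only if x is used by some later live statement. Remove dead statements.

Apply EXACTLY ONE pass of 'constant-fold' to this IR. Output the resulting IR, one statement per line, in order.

Applying constant-fold statement-by-statement:
  [1] y = 0  (unchanged)
  [2] a = y  (unchanged)
  [3] t = 2  (unchanged)
  [4] z = a + 0  -> z = a
  [5] x = 6 + 4  -> x = 10
  [6] v = y  (unchanged)
  [7] d = x + 8  (unchanged)
  [8] return y  (unchanged)
Result (8 stmts):
  y = 0
  a = y
  t = 2
  z = a
  x = 10
  v = y
  d = x + 8
  return y

Answer: y = 0
a = y
t = 2
z = a
x = 10
v = y
d = x + 8
return y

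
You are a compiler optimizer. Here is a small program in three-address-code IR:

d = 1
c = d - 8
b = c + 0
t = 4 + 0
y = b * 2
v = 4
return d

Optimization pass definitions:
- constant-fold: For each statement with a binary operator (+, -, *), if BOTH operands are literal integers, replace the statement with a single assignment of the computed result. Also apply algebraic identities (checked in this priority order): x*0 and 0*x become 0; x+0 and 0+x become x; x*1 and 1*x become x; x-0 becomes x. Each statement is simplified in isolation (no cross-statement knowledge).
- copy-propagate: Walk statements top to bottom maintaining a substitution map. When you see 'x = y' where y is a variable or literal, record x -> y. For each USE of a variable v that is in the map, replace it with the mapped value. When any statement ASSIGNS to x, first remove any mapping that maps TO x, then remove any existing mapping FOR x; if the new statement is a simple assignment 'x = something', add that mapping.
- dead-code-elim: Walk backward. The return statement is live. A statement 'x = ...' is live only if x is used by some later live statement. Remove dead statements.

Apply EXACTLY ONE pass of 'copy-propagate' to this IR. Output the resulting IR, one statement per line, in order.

Applying copy-propagate statement-by-statement:
  [1] d = 1  (unchanged)
  [2] c = d - 8  -> c = 1 - 8
  [3] b = c + 0  (unchanged)
  [4] t = 4 + 0  (unchanged)
  [5] y = b * 2  (unchanged)
  [6] v = 4  (unchanged)
  [7] return d  -> return 1
Result (7 stmts):
  d = 1
  c = 1 - 8
  b = c + 0
  t = 4 + 0
  y = b * 2
  v = 4
  return 1

Answer: d = 1
c = 1 - 8
b = c + 0
t = 4 + 0
y = b * 2
v = 4
return 1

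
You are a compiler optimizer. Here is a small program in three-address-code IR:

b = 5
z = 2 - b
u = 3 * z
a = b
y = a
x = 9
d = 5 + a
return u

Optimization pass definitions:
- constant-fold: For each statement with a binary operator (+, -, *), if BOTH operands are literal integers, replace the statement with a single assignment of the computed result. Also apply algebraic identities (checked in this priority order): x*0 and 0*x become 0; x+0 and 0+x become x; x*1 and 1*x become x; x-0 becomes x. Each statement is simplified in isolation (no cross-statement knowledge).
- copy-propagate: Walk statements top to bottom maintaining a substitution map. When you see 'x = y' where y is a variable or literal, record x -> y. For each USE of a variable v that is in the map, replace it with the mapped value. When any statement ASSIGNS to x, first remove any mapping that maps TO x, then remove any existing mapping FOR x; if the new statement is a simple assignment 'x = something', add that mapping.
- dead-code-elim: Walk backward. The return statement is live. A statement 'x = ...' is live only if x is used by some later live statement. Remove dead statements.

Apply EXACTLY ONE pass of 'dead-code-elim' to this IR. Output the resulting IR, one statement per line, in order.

Applying dead-code-elim statement-by-statement:
  [8] return u  -> KEEP (return); live=['u']
  [7] d = 5 + a  -> DEAD (d not live)
  [6] x = 9  -> DEAD (x not live)
  [5] y = a  -> DEAD (y not live)
  [4] a = b  -> DEAD (a not live)
  [3] u = 3 * z  -> KEEP; live=['z']
  [2] z = 2 - b  -> KEEP; live=['b']
  [1] b = 5  -> KEEP; live=[]
Result (4 stmts):
  b = 5
  z = 2 - b
  u = 3 * z
  return u

Answer: b = 5
z = 2 - b
u = 3 * z
return u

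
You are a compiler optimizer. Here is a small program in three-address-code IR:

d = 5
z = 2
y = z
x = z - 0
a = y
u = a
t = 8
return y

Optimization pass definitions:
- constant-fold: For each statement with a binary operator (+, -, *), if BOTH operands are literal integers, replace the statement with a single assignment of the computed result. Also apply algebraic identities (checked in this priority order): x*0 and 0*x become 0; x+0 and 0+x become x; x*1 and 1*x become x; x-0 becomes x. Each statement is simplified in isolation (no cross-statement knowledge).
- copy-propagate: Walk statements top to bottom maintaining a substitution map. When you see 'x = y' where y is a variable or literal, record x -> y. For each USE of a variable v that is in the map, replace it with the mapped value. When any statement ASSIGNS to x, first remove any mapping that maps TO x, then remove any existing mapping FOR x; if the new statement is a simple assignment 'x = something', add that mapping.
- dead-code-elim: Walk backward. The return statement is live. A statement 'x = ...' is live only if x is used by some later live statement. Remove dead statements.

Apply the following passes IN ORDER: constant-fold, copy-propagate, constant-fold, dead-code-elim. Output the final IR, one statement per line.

Initial IR:
  d = 5
  z = 2
  y = z
  x = z - 0
  a = y
  u = a
  t = 8
  return y
After constant-fold (8 stmts):
  d = 5
  z = 2
  y = z
  x = z
  a = y
  u = a
  t = 8
  return y
After copy-propagate (8 stmts):
  d = 5
  z = 2
  y = 2
  x = 2
  a = 2
  u = 2
  t = 8
  return 2
After constant-fold (8 stmts):
  d = 5
  z = 2
  y = 2
  x = 2
  a = 2
  u = 2
  t = 8
  return 2
After dead-code-elim (1 stmts):
  return 2

Answer: return 2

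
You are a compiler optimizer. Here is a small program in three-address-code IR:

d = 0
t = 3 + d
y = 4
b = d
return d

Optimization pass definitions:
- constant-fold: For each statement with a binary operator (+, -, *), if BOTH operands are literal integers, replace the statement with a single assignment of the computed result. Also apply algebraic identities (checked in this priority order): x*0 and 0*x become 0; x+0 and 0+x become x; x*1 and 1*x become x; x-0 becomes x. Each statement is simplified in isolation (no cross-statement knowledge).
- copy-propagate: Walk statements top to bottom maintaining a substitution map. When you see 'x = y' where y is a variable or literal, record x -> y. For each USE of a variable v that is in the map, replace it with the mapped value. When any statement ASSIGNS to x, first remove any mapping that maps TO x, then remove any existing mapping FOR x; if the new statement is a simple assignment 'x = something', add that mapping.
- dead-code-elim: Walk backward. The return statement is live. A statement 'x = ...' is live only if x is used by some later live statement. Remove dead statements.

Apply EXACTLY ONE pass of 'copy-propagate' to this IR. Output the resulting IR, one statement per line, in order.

Applying copy-propagate statement-by-statement:
  [1] d = 0  (unchanged)
  [2] t = 3 + d  -> t = 3 + 0
  [3] y = 4  (unchanged)
  [4] b = d  -> b = 0
  [5] return d  -> return 0
Result (5 stmts):
  d = 0
  t = 3 + 0
  y = 4
  b = 0
  return 0

Answer: d = 0
t = 3 + 0
y = 4
b = 0
return 0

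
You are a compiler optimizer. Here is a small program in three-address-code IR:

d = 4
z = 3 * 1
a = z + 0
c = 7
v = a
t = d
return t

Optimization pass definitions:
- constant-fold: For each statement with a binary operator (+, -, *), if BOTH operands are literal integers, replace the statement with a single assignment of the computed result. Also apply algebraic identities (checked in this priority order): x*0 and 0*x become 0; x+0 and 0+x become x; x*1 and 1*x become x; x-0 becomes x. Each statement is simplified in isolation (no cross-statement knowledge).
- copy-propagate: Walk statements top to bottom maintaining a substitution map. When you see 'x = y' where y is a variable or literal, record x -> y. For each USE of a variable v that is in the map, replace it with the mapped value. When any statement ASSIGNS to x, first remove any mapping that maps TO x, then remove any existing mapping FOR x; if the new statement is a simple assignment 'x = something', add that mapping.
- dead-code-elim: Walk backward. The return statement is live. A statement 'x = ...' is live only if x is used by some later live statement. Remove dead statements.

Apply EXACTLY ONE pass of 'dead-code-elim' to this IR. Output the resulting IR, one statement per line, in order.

Answer: d = 4
t = d
return t

Derivation:
Applying dead-code-elim statement-by-statement:
  [7] return t  -> KEEP (return); live=['t']
  [6] t = d  -> KEEP; live=['d']
  [5] v = a  -> DEAD (v not live)
  [4] c = 7  -> DEAD (c not live)
  [3] a = z + 0  -> DEAD (a not live)
  [2] z = 3 * 1  -> DEAD (z not live)
  [1] d = 4  -> KEEP; live=[]
Result (3 stmts):
  d = 4
  t = d
  return t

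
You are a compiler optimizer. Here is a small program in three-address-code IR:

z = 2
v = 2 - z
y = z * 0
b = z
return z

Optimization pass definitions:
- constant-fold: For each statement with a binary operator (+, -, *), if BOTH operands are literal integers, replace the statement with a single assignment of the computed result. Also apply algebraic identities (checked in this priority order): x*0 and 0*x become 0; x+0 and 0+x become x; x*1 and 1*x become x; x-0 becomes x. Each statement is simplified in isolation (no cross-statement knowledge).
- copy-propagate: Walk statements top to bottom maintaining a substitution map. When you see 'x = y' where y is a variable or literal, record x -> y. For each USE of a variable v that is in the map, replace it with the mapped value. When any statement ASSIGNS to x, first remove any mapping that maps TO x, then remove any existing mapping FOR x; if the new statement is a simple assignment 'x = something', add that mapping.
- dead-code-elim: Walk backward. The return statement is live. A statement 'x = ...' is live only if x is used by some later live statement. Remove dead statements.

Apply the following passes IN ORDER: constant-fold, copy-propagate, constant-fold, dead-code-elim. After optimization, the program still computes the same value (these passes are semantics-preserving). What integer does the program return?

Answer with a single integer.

Answer: 2

Derivation:
Initial IR:
  z = 2
  v = 2 - z
  y = z * 0
  b = z
  return z
After constant-fold (5 stmts):
  z = 2
  v = 2 - z
  y = 0
  b = z
  return z
After copy-propagate (5 stmts):
  z = 2
  v = 2 - 2
  y = 0
  b = 2
  return 2
After constant-fold (5 stmts):
  z = 2
  v = 0
  y = 0
  b = 2
  return 2
After dead-code-elim (1 stmts):
  return 2
Evaluate:
  z = 2  =>  z = 2
  v = 2 - z  =>  v = 0
  y = z * 0  =>  y = 0
  b = z  =>  b = 2
  return z = 2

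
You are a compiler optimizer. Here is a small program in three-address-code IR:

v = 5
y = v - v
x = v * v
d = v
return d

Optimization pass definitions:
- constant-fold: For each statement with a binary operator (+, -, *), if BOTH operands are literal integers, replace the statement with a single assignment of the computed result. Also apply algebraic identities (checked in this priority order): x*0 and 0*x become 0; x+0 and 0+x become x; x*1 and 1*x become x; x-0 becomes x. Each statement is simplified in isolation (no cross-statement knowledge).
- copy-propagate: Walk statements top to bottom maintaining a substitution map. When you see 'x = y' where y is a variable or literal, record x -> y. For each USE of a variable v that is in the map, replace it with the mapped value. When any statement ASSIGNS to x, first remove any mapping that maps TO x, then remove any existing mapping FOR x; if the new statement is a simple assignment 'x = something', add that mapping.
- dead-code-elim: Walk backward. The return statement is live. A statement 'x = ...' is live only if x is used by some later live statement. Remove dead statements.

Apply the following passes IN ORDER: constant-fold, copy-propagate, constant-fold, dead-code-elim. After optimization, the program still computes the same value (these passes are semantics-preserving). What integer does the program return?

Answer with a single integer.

Initial IR:
  v = 5
  y = v - v
  x = v * v
  d = v
  return d
After constant-fold (5 stmts):
  v = 5
  y = v - v
  x = v * v
  d = v
  return d
After copy-propagate (5 stmts):
  v = 5
  y = 5 - 5
  x = 5 * 5
  d = 5
  return 5
After constant-fold (5 stmts):
  v = 5
  y = 0
  x = 25
  d = 5
  return 5
After dead-code-elim (1 stmts):
  return 5
Evaluate:
  v = 5  =>  v = 5
  y = v - v  =>  y = 0
  x = v * v  =>  x = 25
  d = v  =>  d = 5
  return d = 5

Answer: 5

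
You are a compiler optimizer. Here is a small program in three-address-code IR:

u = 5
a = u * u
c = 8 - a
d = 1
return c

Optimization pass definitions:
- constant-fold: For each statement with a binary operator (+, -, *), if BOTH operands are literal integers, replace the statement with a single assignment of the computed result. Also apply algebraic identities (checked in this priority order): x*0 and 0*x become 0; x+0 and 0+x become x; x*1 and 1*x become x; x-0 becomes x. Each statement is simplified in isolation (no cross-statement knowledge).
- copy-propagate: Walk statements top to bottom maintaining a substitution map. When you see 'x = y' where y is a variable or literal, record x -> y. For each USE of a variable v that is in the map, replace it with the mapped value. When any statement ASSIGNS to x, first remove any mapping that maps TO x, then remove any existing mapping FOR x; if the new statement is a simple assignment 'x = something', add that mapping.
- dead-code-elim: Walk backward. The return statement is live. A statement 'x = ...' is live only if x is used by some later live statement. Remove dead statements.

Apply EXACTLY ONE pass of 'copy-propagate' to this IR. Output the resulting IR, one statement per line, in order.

Answer: u = 5
a = 5 * 5
c = 8 - a
d = 1
return c

Derivation:
Applying copy-propagate statement-by-statement:
  [1] u = 5  (unchanged)
  [2] a = u * u  -> a = 5 * 5
  [3] c = 8 - a  (unchanged)
  [4] d = 1  (unchanged)
  [5] return c  (unchanged)
Result (5 stmts):
  u = 5
  a = 5 * 5
  c = 8 - a
  d = 1
  return c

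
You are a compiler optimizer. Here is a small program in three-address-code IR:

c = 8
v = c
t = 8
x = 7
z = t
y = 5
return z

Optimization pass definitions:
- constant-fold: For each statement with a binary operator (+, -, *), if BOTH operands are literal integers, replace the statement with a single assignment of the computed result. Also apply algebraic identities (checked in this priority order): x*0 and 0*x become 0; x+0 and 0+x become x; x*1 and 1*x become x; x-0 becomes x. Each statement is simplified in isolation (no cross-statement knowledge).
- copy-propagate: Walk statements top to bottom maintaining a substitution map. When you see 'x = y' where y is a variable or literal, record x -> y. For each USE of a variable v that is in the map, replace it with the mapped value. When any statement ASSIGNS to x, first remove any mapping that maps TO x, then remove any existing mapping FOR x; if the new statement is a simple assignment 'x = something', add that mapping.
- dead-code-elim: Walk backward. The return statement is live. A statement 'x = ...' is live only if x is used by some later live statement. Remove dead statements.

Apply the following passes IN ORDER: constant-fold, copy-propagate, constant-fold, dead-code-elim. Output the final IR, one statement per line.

Initial IR:
  c = 8
  v = c
  t = 8
  x = 7
  z = t
  y = 5
  return z
After constant-fold (7 stmts):
  c = 8
  v = c
  t = 8
  x = 7
  z = t
  y = 5
  return z
After copy-propagate (7 stmts):
  c = 8
  v = 8
  t = 8
  x = 7
  z = 8
  y = 5
  return 8
After constant-fold (7 stmts):
  c = 8
  v = 8
  t = 8
  x = 7
  z = 8
  y = 5
  return 8
After dead-code-elim (1 stmts):
  return 8

Answer: return 8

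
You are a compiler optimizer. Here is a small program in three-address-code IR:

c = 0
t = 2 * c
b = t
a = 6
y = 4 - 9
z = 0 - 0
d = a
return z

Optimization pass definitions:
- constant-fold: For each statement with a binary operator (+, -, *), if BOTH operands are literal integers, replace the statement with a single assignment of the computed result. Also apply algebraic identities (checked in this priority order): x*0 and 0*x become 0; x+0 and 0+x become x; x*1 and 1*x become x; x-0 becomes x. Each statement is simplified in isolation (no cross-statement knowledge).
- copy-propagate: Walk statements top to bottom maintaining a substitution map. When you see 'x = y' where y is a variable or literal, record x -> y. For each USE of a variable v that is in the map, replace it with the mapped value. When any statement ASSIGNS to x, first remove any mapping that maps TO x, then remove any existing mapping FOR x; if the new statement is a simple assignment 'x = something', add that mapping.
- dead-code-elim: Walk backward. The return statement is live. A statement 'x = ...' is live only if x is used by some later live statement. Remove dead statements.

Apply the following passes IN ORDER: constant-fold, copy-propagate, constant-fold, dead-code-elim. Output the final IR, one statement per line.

Answer: return 0

Derivation:
Initial IR:
  c = 0
  t = 2 * c
  b = t
  a = 6
  y = 4 - 9
  z = 0 - 0
  d = a
  return z
After constant-fold (8 stmts):
  c = 0
  t = 2 * c
  b = t
  a = 6
  y = -5
  z = 0
  d = a
  return z
After copy-propagate (8 stmts):
  c = 0
  t = 2 * 0
  b = t
  a = 6
  y = -5
  z = 0
  d = 6
  return 0
After constant-fold (8 stmts):
  c = 0
  t = 0
  b = t
  a = 6
  y = -5
  z = 0
  d = 6
  return 0
After dead-code-elim (1 stmts):
  return 0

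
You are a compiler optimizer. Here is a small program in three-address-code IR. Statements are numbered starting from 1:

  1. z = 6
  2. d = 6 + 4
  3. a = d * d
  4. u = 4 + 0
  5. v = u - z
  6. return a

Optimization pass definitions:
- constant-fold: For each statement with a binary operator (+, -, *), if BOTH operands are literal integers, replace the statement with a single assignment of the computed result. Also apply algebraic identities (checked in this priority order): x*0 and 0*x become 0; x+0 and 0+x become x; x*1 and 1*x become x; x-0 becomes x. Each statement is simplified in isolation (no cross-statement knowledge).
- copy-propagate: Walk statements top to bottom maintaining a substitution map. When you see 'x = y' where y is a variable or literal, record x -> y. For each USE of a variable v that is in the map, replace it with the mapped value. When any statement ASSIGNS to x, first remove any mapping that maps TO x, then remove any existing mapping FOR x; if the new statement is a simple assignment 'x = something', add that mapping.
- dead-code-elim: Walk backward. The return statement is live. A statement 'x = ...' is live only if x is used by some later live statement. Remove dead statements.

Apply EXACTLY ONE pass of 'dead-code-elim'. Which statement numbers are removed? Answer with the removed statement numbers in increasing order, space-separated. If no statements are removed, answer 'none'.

Backward liveness scan:
Stmt 1 'z = 6': DEAD (z not in live set [])
Stmt 2 'd = 6 + 4': KEEP (d is live); live-in = []
Stmt 3 'a = d * d': KEEP (a is live); live-in = ['d']
Stmt 4 'u = 4 + 0': DEAD (u not in live set ['a'])
Stmt 5 'v = u - z': DEAD (v not in live set ['a'])
Stmt 6 'return a': KEEP (return); live-in = ['a']
Removed statement numbers: [1, 4, 5]
Surviving IR:
  d = 6 + 4
  a = d * d
  return a

Answer: 1 4 5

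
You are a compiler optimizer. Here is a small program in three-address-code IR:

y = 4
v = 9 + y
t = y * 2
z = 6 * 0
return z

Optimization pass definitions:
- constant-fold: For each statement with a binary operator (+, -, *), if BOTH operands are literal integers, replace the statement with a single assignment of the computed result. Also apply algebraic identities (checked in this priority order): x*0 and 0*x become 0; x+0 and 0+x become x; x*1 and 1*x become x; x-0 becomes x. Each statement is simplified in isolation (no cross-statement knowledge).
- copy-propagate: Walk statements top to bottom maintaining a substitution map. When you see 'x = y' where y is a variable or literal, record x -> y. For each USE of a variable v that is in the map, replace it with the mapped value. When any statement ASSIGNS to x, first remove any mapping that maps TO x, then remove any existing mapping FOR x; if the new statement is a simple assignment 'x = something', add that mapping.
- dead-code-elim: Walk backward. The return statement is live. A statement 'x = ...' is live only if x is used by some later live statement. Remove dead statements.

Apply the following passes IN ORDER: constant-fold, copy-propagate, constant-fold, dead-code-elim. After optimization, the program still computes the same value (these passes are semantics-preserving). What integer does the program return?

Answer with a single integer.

Answer: 0

Derivation:
Initial IR:
  y = 4
  v = 9 + y
  t = y * 2
  z = 6 * 0
  return z
After constant-fold (5 stmts):
  y = 4
  v = 9 + y
  t = y * 2
  z = 0
  return z
After copy-propagate (5 stmts):
  y = 4
  v = 9 + 4
  t = 4 * 2
  z = 0
  return 0
After constant-fold (5 stmts):
  y = 4
  v = 13
  t = 8
  z = 0
  return 0
After dead-code-elim (1 stmts):
  return 0
Evaluate:
  y = 4  =>  y = 4
  v = 9 + y  =>  v = 13
  t = y * 2  =>  t = 8
  z = 6 * 0  =>  z = 0
  return z = 0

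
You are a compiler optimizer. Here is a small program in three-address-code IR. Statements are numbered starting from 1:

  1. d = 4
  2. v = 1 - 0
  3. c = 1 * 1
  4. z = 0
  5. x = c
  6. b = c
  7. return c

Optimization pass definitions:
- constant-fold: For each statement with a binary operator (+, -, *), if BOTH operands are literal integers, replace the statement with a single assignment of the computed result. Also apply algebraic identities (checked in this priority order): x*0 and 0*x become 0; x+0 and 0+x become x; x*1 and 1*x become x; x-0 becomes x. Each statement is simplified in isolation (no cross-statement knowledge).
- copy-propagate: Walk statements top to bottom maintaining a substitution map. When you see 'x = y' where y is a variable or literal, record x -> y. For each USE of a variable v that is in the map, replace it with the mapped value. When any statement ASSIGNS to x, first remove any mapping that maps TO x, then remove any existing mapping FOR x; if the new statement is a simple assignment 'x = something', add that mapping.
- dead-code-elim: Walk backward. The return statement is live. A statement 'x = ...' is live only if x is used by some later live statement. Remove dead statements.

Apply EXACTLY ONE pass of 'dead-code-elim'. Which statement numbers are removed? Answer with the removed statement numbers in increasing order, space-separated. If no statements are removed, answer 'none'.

Backward liveness scan:
Stmt 1 'd = 4': DEAD (d not in live set [])
Stmt 2 'v = 1 - 0': DEAD (v not in live set [])
Stmt 3 'c = 1 * 1': KEEP (c is live); live-in = []
Stmt 4 'z = 0': DEAD (z not in live set ['c'])
Stmt 5 'x = c': DEAD (x not in live set ['c'])
Stmt 6 'b = c': DEAD (b not in live set ['c'])
Stmt 7 'return c': KEEP (return); live-in = ['c']
Removed statement numbers: [1, 2, 4, 5, 6]
Surviving IR:
  c = 1 * 1
  return c

Answer: 1 2 4 5 6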